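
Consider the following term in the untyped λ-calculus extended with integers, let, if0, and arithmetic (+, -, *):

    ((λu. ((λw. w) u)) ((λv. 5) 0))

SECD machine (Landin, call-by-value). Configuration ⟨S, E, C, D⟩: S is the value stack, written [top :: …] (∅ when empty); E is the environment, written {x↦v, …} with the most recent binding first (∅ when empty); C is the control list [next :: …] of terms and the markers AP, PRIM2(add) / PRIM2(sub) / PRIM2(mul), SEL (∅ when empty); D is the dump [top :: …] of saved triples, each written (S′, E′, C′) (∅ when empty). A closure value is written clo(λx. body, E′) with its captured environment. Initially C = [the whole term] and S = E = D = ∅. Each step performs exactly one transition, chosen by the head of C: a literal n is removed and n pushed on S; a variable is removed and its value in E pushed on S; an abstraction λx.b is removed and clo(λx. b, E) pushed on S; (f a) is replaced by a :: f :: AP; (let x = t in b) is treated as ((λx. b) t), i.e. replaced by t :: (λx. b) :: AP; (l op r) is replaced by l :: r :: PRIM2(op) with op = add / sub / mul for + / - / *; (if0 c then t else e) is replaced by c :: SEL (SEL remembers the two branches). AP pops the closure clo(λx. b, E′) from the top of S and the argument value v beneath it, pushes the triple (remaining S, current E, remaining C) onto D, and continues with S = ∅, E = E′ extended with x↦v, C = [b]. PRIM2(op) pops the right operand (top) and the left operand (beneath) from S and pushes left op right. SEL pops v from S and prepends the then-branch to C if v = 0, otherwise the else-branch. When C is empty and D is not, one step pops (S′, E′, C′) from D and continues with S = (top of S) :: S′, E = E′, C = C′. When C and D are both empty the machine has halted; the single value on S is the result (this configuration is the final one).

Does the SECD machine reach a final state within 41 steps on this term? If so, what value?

Answer: 5

Derivation:
[0] ⟨S=∅; E=∅; C=[((λu. ((λw. w) u)) ((λv. 5) 0))]; D=∅⟩
[1] ⟨S=∅; E=∅; C=[((λv. 5) 0) :: (λu. ((λw. w) u)) :: AP]; D=∅⟩
[2] ⟨S=∅; E=∅; C=[0 :: (λv. 5) :: AP :: (λu. ((λw. w) u)) :: AP]; D=∅⟩
[3] ⟨S=[0]; E=∅; C=[(λv. 5) :: AP :: (λu. ((λw. w) u)) :: AP]; D=∅⟩
[4] ⟨S=[clo(λv. 5, ∅) :: 0]; E=∅; C=[AP :: (λu. ((λw. w) u)) :: AP]; D=∅⟩
[5] ⟨S=∅; E={v↦0}; C=[5]; D=[(∅, ∅, [(λu. ((λw. w) u)) :: AP])]⟩
[6] ⟨S=[5]; E={v↦0}; C=∅; D=[(∅, ∅, [(λu. ((λw. w) u)) :: AP])]⟩
[7] ⟨S=[5]; E=∅; C=[(λu. ((λw. w) u)) :: AP]; D=∅⟩
[8] ⟨S=[clo(λu. ((λw. w) u), ∅) :: 5]; E=∅; C=[AP]; D=∅⟩
[9] ⟨S=∅; E={u↦5}; C=[((λw. w) u)]; D=[(∅, ∅, ∅)]⟩
[10] ⟨S=∅; E={u↦5}; C=[u :: (λw. w) :: AP]; D=[(∅, ∅, ∅)]⟩
[11] ⟨S=[5]; E={u↦5}; C=[(λw. w) :: AP]; D=[(∅, ∅, ∅)]⟩
[12] ⟨S=[clo(λw. w, {u↦5}) :: 5]; E={u↦5}; C=[AP]; D=[(∅, ∅, ∅)]⟩
[13] ⟨S=∅; E={w↦5, u↦5}; C=[w]; D=[(∅, {u↦5}, ∅) :: (∅, ∅, ∅)]⟩
[14] ⟨S=[5]; E={w↦5, u↦5}; C=∅; D=[(∅, {u↦5}, ∅) :: (∅, ∅, ∅)]⟩
[15] ⟨S=[5]; E={u↦5}; C=∅; D=[(∅, ∅, ∅)]⟩
[16] ⟨S=[5]; E=∅; C=∅; D=∅⟩
→ final value 5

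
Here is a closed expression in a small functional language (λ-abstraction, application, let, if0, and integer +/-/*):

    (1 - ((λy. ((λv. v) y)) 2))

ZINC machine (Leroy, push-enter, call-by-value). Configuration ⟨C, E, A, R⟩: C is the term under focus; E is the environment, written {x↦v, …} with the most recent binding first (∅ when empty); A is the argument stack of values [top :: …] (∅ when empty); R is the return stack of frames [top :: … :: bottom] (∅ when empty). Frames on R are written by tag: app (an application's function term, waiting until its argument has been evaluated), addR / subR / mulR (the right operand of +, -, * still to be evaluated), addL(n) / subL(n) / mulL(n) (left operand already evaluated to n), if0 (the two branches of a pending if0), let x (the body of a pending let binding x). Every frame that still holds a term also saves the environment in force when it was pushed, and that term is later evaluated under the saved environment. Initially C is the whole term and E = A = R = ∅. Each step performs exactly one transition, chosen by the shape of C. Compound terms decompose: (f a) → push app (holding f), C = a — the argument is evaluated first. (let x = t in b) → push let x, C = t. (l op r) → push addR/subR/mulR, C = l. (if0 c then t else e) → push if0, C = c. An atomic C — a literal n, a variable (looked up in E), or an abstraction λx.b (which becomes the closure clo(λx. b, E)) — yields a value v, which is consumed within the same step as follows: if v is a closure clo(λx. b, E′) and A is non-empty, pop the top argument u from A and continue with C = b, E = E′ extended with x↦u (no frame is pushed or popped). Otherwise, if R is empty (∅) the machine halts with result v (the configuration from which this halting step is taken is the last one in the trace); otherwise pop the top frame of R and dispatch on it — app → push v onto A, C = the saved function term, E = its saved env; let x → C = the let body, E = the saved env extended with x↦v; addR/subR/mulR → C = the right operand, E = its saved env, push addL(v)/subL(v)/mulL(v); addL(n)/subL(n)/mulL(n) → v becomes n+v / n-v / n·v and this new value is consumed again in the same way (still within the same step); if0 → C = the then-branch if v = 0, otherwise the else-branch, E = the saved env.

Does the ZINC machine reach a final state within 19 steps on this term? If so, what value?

step 0: [C=(1 - ((λy. ((λv. v) y)) 2)) | E=∅ | A=∅ | R=∅]
step 1: [C=1 | E=∅ | A=∅ | R=[subR]]
step 2: [C=((λy. ((λv. v) y)) 2) | E=∅ | A=∅ | R=[subL(1)]]
step 3: [C=2 | E=∅ | A=∅ | R=[app :: subL(1)]]
step 4: [C=(λy. ((λv. v) y)) | E=∅ | A=[2] | R=[subL(1)]]
step 5: [C=((λv. v) y) | E={y↦2} | A=∅ | R=[subL(1)]]
step 6: [C=y | E={y↦2} | A=∅ | R=[app :: subL(1)]]
step 7: [C=(λv. v) | E={y↦2} | A=[2] | R=[subL(1)]]
step 8: [C=v | E={v↦2, y↦2} | A=∅ | R=[subL(1)]]
→ final value -1

Answer: -1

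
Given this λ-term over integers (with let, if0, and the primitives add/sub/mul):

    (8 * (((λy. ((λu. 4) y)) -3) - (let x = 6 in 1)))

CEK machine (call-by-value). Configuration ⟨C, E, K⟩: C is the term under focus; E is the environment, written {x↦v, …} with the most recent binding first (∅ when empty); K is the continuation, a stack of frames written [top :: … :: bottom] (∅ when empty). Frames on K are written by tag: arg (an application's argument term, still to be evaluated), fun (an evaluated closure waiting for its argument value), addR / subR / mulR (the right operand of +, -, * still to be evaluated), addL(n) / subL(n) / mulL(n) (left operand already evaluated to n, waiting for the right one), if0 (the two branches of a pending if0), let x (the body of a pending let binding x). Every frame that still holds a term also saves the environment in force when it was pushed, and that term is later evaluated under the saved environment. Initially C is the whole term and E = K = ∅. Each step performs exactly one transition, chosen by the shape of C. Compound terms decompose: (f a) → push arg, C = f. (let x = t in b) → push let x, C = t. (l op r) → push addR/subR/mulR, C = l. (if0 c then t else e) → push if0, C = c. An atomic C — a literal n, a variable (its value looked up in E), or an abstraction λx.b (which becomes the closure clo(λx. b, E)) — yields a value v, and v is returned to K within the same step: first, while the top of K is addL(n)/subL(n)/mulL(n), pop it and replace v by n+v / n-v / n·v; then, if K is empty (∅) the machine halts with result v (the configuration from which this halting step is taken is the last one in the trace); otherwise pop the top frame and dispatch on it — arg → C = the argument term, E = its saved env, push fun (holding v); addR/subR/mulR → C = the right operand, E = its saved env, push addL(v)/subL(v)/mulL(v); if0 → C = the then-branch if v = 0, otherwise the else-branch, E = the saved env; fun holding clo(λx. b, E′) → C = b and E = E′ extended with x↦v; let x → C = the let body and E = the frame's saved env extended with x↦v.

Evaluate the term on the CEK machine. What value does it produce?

t=0: ⟨C=(8 * (((λy. ((λu. 4) y)) -3) - (let x = 6 in 1))); E=∅; K=∅⟩
t=1: ⟨C=8; E=∅; K=[mulR]⟩
t=2: ⟨C=(((λy. ((λu. 4) y)) -3) - (let x = 6 in 1)); E=∅; K=[mulL(8)]⟩
t=3: ⟨C=((λy. ((λu. 4) y)) -3); E=∅; K=[subR :: mulL(8)]⟩
t=4: ⟨C=(λy. ((λu. 4) y)); E=∅; K=[arg :: subR :: mulL(8)]⟩
t=5: ⟨C=-3; E=∅; K=[fun :: subR :: mulL(8)]⟩
t=6: ⟨C=((λu. 4) y); E={y↦-3}; K=[subR :: mulL(8)]⟩
t=7: ⟨C=(λu. 4); E={y↦-3}; K=[arg :: subR :: mulL(8)]⟩
t=8: ⟨C=y; E={y↦-3}; K=[fun :: subR :: mulL(8)]⟩
t=9: ⟨C=4; E={u↦-3, y↦-3}; K=[subR :: mulL(8)]⟩
t=10: ⟨C=(let x = 6 in 1); E=∅; K=[subL(4) :: mulL(8)]⟩
t=11: ⟨C=6; E=∅; K=[let x :: subL(4) :: mulL(8)]⟩
t=12: ⟨C=1; E={x↦6}; K=[subL(4) :: mulL(8)]⟩
→ final value 24

Answer: 24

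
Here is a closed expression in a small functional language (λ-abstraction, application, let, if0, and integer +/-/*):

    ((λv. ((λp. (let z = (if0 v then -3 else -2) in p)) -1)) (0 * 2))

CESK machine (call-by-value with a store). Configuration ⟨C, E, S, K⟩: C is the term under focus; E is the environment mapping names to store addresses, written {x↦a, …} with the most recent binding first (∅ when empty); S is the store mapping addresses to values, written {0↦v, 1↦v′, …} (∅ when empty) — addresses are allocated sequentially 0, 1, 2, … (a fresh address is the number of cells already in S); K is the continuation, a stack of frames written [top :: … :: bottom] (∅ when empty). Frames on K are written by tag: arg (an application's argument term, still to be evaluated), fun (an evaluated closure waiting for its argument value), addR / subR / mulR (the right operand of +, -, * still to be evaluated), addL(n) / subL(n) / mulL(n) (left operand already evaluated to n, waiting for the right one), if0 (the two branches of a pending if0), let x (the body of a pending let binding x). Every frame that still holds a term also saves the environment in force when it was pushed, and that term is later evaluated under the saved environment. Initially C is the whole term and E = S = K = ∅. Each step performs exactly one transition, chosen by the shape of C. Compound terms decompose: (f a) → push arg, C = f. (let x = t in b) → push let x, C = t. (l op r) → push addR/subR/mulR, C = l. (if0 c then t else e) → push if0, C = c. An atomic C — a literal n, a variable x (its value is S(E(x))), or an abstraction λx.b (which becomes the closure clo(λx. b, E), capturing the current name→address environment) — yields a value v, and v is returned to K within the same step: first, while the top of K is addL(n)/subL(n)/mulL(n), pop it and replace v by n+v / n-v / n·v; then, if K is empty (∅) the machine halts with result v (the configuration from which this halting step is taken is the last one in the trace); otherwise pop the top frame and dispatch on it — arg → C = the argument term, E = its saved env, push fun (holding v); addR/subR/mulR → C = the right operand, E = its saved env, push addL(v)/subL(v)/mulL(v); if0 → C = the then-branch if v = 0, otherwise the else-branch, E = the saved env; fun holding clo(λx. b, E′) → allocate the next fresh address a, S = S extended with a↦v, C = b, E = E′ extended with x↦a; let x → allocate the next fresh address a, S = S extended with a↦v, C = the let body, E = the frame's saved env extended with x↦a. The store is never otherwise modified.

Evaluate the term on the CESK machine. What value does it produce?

Answer: -1

Machine steps:
[0] ⟨C=((λv. ((λp. (let z = (if0 v then -3 else -2) in p)) -1)) (0 * 2)); E=∅; S=∅; K=∅⟩
[1] ⟨C=(λv. ((λp. (let z = (if0 v then -3 else -2) in p)) -1)); E=∅; S=∅; K=[arg]⟩
[2] ⟨C=(0 * 2); E=∅; S=∅; K=[fun]⟩
[3] ⟨C=0; E=∅; S=∅; K=[mulR :: fun]⟩
[4] ⟨C=2; E=∅; S=∅; K=[mulL(0) :: fun]⟩
[5] ⟨C=((λp. (let z = (if0 v then -3 else -2) in p)) -1); E={v↦0}; S={0↦0}; K=∅⟩
[6] ⟨C=(λp. (let z = (if0 v then -3 else -2) in p)); E={v↦0}; S={0↦0}; K=[arg]⟩
[7] ⟨C=-1; E={v↦0}; S={0↦0}; K=[fun]⟩
[8] ⟨C=(let z = (if0 v then -3 else -2) in p); E={p↦1, v↦0}; S={0↦0, 1↦-1}; K=∅⟩
[9] ⟨C=(if0 v then -3 else -2); E={p↦1, v↦0}; S={0↦0, 1↦-1}; K=[let z]⟩
[10] ⟨C=v; E={p↦1, v↦0}; S={0↦0, 1↦-1}; K=[if0 :: let z]⟩
[11] ⟨C=-3; E={p↦1, v↦0}; S={0↦0, 1↦-1}; K=[let z]⟩
[12] ⟨C=p; E={z↦2, p↦1, v↦0}; S={0↦0, 1↦-1, 2↦-3}; K=∅⟩
→ final value -1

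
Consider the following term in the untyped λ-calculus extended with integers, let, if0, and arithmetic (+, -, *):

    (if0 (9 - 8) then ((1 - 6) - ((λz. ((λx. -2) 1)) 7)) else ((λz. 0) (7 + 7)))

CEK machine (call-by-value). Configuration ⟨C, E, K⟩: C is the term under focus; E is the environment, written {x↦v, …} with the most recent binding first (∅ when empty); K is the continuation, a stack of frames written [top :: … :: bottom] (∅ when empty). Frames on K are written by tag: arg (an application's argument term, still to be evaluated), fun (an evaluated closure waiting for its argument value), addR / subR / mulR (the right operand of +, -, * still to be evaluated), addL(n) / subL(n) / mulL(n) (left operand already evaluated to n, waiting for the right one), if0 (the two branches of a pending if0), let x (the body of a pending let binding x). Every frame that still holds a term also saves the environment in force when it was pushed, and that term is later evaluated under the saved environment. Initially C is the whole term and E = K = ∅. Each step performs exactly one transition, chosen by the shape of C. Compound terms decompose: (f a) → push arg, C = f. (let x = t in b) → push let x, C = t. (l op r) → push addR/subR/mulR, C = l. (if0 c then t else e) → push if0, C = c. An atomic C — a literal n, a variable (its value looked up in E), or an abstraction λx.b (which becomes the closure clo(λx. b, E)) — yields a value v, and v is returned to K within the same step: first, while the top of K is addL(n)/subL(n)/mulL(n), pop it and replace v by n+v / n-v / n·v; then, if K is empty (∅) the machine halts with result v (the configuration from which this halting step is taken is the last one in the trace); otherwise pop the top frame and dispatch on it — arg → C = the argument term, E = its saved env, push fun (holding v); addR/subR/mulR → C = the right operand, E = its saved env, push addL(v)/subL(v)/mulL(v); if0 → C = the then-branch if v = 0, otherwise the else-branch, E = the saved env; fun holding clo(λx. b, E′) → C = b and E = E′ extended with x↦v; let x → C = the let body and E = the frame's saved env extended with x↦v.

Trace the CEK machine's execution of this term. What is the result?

Answer: 0

Derivation:
0. [C=(if0 (9 - 8) then ((1 - 6) - ((λz. ((λx. -2) 1)) 7)) else ((λz. 0) (7 + 7))) | E=∅ | K=∅]
1. [C=(9 - 8) | E=∅ | K=[if0]]
2. [C=9 | E=∅ | K=[subR :: if0]]
3. [C=8 | E=∅ | K=[subL(9) :: if0]]
4. [C=((λz. 0) (7 + 7)) | E=∅ | K=∅]
5. [C=(λz. 0) | E=∅ | K=[arg]]
6. [C=(7 + 7) | E=∅ | K=[fun]]
7. [C=7 | E=∅ | K=[addR :: fun]]
8. [C=7 | E=∅ | K=[addL(7) :: fun]]
9. [C=0 | E={z↦14} | K=∅]
→ final value 0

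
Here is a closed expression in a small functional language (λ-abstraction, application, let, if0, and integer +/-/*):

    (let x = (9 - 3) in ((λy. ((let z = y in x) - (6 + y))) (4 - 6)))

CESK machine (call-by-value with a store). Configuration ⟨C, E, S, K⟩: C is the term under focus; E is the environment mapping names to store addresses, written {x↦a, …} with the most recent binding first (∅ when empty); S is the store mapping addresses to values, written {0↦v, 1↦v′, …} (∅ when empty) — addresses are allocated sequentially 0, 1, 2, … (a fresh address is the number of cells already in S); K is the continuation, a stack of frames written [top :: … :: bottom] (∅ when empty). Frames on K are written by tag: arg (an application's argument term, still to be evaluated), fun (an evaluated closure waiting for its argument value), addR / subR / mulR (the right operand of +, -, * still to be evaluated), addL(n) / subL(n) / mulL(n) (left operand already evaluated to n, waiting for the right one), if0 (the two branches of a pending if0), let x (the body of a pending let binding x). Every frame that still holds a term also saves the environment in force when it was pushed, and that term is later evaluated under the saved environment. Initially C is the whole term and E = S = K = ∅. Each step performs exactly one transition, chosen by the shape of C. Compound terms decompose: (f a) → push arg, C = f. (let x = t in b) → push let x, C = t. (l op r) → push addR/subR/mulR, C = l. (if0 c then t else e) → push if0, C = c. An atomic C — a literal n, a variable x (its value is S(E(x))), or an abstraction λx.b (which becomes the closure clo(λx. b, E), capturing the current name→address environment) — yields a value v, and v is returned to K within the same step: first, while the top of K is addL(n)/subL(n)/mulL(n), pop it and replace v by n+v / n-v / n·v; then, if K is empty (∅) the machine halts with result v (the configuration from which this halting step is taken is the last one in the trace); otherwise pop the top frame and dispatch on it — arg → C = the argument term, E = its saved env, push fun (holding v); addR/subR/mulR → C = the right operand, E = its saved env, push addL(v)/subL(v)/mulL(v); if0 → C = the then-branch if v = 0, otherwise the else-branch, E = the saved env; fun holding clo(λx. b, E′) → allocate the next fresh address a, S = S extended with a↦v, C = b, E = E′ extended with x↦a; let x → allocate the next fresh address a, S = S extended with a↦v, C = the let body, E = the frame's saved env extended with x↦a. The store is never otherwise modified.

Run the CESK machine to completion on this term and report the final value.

Answer: 2

Derivation:
step 0: <C=(let x = (9 - 3) in ((λy. ((let z = y in x) - (6 + y))) (4 - 6))), E=∅, S=∅, K=∅>
step 1: <C=(9 - 3), E=∅, S=∅, K=[let x]>
step 2: <C=9, E=∅, S=∅, K=[subR :: let x]>
step 3: <C=3, E=∅, S=∅, K=[subL(9) :: let x]>
step 4: <C=((λy. ((let z = y in x) - (6 + y))) (4 - 6)), E={x↦0}, S={0↦6}, K=∅>
step 5: <C=(λy. ((let z = y in x) - (6 + y))), E={x↦0}, S={0↦6}, K=[arg]>
step 6: <C=(4 - 6), E={x↦0}, S={0↦6}, K=[fun]>
step 7: <C=4, E={x↦0}, S={0↦6}, K=[subR :: fun]>
step 8: <C=6, E={x↦0}, S={0↦6}, K=[subL(4) :: fun]>
step 9: <C=((let z = y in x) - (6 + y)), E={y↦1, x↦0}, S={0↦6, 1↦-2}, K=∅>
step 10: <C=(let z = y in x), E={y↦1, x↦0}, S={0↦6, 1↦-2}, K=[subR]>
step 11: <C=y, E={y↦1, x↦0}, S={0↦6, 1↦-2}, K=[let z :: subR]>
step 12: <C=x, E={z↦2, y↦1, x↦0}, S={0↦6, 1↦-2, 2↦-2}, K=[subR]>
step 13: <C=(6 + y), E={y↦1, x↦0}, S={0↦6, 1↦-2, 2↦-2}, K=[subL(6)]>
step 14: <C=6, E={y↦1, x↦0}, S={0↦6, 1↦-2, 2↦-2}, K=[addR :: subL(6)]>
step 15: <C=y, E={y↦1, x↦0}, S={0↦6, 1↦-2, 2↦-2}, K=[addL(6) :: subL(6)]>
→ final value 2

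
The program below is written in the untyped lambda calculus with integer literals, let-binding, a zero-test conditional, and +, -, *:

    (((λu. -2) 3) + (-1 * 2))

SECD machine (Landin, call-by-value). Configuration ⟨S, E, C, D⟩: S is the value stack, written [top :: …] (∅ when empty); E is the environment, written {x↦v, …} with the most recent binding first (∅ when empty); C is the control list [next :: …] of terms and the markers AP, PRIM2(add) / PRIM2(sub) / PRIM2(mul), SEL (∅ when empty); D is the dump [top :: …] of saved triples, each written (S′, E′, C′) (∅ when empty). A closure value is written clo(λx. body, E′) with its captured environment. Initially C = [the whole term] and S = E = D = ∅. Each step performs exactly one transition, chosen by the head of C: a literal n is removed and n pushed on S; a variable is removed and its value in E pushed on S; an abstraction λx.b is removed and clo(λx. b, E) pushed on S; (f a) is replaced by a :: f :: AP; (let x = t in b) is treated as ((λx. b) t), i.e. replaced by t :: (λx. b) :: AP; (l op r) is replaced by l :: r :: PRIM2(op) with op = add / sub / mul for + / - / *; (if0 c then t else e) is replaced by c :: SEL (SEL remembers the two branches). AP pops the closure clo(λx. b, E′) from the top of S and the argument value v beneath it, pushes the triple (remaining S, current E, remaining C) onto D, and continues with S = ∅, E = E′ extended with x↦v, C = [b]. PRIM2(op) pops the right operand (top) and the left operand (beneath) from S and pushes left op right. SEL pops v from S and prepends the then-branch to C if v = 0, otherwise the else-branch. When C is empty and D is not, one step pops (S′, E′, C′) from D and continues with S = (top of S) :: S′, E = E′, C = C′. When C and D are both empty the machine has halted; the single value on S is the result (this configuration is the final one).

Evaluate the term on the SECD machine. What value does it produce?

Answer: -4

Execution trace:
step 0: [S=∅ | E=∅ | C=[(((λu. -2) 3) + (-1 * 2))] | D=∅]
step 1: [S=∅ | E=∅ | C=[((λu. -2) 3) :: (-1 * 2) :: PRIM2(add)] | D=∅]
step 2: [S=∅ | E=∅ | C=[3 :: (λu. -2) :: AP :: (-1 * 2) :: PRIM2(add)] | D=∅]
step 3: [S=[3] | E=∅ | C=[(λu. -2) :: AP :: (-1 * 2) :: PRIM2(add)] | D=∅]
step 4: [S=[clo(λu. -2, ∅) :: 3] | E=∅ | C=[AP :: (-1 * 2) :: PRIM2(add)] | D=∅]
step 5: [S=∅ | E={u↦3} | C=[-2] | D=[(∅, ∅, [(-1 * 2) :: PRIM2(add)])]]
step 6: [S=[-2] | E={u↦3} | C=∅ | D=[(∅, ∅, [(-1 * 2) :: PRIM2(add)])]]
step 7: [S=[-2] | E=∅ | C=[(-1 * 2) :: PRIM2(add)] | D=∅]
step 8: [S=[-2] | E=∅ | C=[-1 :: 2 :: PRIM2(mul) :: PRIM2(add)] | D=∅]
step 9: [S=[-1 :: -2] | E=∅ | C=[2 :: PRIM2(mul) :: PRIM2(add)] | D=∅]
step 10: [S=[2 :: -1 :: -2] | E=∅ | C=[PRIM2(mul) :: PRIM2(add)] | D=∅]
step 11: [S=[-2 :: -2] | E=∅ | C=[PRIM2(add)] | D=∅]
step 12: [S=[-4] | E=∅ | C=∅ | D=∅]
→ final value -4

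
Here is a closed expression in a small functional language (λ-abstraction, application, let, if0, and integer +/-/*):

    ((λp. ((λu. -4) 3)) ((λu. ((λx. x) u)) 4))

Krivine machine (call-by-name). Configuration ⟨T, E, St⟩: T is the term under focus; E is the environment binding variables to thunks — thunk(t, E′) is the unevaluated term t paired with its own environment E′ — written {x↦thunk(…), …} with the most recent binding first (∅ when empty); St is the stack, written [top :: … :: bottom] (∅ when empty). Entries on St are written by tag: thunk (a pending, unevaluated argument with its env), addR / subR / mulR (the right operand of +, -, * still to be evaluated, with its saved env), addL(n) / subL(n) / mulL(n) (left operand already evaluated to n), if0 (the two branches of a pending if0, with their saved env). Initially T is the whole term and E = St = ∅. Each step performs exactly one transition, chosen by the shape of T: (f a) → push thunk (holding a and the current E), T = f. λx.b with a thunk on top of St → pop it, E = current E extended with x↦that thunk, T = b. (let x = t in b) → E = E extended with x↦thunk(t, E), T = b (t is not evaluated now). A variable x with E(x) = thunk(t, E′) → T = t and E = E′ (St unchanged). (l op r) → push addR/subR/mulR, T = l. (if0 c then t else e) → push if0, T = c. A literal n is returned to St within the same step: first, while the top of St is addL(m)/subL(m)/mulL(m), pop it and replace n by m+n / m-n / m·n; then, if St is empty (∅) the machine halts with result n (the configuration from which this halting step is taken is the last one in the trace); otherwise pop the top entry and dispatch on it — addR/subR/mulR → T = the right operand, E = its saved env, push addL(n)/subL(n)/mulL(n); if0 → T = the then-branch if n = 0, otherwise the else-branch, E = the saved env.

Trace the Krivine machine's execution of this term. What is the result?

Answer: -4

Execution trace:
t=0: ⟨T=((λp. ((λu. -4) 3)) ((λu. ((λx. x) u)) 4)); E=∅; St=∅⟩
t=1: ⟨T=(λp. ((λu. -4) 3)); E=∅; St=[thunk]⟩
t=2: ⟨T=((λu. -4) 3); E={p↦thunk(((λu. ((λx. x) u)) 4), ∅)}; St=∅⟩
t=3: ⟨T=(λu. -4); E={p↦thunk(((λu. ((λx. x) u)) 4), ∅)}; St=[thunk]⟩
t=4: ⟨T=-4; E={u↦thunk(3, {p↦thunk(((λu. ((λx. x) u)) 4), ∅)}), p↦thunk(((λu. ((λx. x) u)) 4), ∅)}; St=∅⟩
→ final value -4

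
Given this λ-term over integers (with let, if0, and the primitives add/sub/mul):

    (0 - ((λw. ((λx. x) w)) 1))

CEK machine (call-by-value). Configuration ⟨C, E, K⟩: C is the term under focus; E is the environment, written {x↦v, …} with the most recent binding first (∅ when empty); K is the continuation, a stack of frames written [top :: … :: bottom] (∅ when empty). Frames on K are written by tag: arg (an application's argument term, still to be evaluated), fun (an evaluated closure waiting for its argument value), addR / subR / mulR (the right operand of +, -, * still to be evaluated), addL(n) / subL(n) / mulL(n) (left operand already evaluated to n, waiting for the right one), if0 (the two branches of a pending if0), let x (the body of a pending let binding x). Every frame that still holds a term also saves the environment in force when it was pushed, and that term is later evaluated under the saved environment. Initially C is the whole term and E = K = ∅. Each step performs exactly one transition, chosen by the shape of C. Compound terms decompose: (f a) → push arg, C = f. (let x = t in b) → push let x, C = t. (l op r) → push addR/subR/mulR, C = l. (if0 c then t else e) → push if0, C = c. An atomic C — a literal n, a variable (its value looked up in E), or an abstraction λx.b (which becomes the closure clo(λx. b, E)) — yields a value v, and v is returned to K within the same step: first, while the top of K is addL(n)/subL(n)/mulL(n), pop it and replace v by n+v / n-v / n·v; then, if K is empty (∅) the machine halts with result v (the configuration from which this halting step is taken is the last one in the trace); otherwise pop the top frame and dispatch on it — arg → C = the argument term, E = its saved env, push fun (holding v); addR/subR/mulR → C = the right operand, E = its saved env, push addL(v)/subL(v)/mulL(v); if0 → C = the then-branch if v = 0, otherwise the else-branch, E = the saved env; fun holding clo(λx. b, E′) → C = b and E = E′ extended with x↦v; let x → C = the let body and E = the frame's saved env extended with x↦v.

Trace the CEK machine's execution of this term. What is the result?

step 0: <C=(0 - ((λw. ((λx. x) w)) 1)), E=∅, K=∅>
step 1: <C=0, E=∅, K=[subR]>
step 2: <C=((λw. ((λx. x) w)) 1), E=∅, K=[subL(0)]>
step 3: <C=(λw. ((λx. x) w)), E=∅, K=[arg :: subL(0)]>
step 4: <C=1, E=∅, K=[fun :: subL(0)]>
step 5: <C=((λx. x) w), E={w↦1}, K=[subL(0)]>
step 6: <C=(λx. x), E={w↦1}, K=[arg :: subL(0)]>
step 7: <C=w, E={w↦1}, K=[fun :: subL(0)]>
step 8: <C=x, E={x↦1, w↦1}, K=[subL(0)]>
→ final value -1

Answer: -1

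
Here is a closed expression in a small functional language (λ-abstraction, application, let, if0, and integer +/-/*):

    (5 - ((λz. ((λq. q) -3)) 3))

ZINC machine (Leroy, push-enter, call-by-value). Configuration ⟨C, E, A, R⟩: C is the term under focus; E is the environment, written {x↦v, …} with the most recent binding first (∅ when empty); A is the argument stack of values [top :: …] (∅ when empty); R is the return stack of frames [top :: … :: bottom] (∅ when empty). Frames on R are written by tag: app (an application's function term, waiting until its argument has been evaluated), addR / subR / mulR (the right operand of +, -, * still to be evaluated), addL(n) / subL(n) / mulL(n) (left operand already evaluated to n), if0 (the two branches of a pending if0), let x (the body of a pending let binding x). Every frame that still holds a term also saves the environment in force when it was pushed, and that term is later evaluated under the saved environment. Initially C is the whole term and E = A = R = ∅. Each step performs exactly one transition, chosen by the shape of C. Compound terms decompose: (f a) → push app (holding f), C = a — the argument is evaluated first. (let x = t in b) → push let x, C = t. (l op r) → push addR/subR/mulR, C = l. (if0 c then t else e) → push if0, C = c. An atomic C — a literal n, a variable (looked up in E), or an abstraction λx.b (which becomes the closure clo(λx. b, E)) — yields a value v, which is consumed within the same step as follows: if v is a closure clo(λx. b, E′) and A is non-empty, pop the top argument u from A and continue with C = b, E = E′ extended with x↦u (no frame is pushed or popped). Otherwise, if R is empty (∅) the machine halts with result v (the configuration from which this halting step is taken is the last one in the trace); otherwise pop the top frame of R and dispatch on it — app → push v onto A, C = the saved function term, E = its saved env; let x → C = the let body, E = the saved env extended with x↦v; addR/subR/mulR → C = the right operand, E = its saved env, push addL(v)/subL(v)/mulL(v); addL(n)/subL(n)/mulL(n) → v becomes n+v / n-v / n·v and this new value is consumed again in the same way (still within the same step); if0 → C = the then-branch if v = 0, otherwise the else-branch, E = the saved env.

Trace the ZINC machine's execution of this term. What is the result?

step 0: ⟨C=(5 - ((λz. ((λq. q) -3)) 3)); E=∅; A=∅; R=∅⟩
step 1: ⟨C=5; E=∅; A=∅; R=[subR]⟩
step 2: ⟨C=((λz. ((λq. q) -3)) 3); E=∅; A=∅; R=[subL(5)]⟩
step 3: ⟨C=3; E=∅; A=∅; R=[app :: subL(5)]⟩
step 4: ⟨C=(λz. ((λq. q) -3)); E=∅; A=[3]; R=[subL(5)]⟩
step 5: ⟨C=((λq. q) -3); E={z↦3}; A=∅; R=[subL(5)]⟩
step 6: ⟨C=-3; E={z↦3}; A=∅; R=[app :: subL(5)]⟩
step 7: ⟨C=(λq. q); E={z↦3}; A=[-3]; R=[subL(5)]⟩
step 8: ⟨C=q; E={q↦-3, z↦3}; A=∅; R=[subL(5)]⟩
→ final value 8

Answer: 8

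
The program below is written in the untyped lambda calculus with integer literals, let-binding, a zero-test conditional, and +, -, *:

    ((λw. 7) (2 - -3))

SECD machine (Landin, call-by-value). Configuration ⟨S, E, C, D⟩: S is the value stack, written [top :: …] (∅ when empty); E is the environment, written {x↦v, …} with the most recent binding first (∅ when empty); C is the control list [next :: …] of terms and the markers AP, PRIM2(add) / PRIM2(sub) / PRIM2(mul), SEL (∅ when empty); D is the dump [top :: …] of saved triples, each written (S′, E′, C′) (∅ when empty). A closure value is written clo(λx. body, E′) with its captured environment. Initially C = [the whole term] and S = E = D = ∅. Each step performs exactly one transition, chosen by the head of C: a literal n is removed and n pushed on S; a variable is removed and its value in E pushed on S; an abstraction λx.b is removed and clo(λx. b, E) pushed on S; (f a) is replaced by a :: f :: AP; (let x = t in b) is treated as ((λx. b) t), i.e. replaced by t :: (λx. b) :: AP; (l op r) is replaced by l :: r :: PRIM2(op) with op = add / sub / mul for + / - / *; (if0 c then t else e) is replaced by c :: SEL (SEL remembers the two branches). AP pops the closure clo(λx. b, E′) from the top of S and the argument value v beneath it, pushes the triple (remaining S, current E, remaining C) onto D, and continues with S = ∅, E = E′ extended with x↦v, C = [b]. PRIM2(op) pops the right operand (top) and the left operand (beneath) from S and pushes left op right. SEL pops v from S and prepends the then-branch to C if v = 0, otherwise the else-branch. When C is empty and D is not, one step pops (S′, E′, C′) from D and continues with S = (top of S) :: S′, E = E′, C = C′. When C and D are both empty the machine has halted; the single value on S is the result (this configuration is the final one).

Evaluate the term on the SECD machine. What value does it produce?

[0] <S=∅, E=∅, C=[((λw. 7) (2 - -3))], D=∅>
[1] <S=∅, E=∅, C=[(2 - -3) :: (λw. 7) :: AP], D=∅>
[2] <S=∅, E=∅, C=[2 :: -3 :: PRIM2(sub) :: (λw. 7) :: AP], D=∅>
[3] <S=[2], E=∅, C=[-3 :: PRIM2(sub) :: (λw. 7) :: AP], D=∅>
[4] <S=[-3 :: 2], E=∅, C=[PRIM2(sub) :: (λw. 7) :: AP], D=∅>
[5] <S=[5], E=∅, C=[(λw. 7) :: AP], D=∅>
[6] <S=[clo(λw. 7, ∅) :: 5], E=∅, C=[AP], D=∅>
[7] <S=∅, E={w↦5}, C=[7], D=[(∅, ∅, ∅)]>
[8] <S=[7], E={w↦5}, C=∅, D=[(∅, ∅, ∅)]>
[9] <S=[7], E=∅, C=∅, D=∅>
→ final value 7

Answer: 7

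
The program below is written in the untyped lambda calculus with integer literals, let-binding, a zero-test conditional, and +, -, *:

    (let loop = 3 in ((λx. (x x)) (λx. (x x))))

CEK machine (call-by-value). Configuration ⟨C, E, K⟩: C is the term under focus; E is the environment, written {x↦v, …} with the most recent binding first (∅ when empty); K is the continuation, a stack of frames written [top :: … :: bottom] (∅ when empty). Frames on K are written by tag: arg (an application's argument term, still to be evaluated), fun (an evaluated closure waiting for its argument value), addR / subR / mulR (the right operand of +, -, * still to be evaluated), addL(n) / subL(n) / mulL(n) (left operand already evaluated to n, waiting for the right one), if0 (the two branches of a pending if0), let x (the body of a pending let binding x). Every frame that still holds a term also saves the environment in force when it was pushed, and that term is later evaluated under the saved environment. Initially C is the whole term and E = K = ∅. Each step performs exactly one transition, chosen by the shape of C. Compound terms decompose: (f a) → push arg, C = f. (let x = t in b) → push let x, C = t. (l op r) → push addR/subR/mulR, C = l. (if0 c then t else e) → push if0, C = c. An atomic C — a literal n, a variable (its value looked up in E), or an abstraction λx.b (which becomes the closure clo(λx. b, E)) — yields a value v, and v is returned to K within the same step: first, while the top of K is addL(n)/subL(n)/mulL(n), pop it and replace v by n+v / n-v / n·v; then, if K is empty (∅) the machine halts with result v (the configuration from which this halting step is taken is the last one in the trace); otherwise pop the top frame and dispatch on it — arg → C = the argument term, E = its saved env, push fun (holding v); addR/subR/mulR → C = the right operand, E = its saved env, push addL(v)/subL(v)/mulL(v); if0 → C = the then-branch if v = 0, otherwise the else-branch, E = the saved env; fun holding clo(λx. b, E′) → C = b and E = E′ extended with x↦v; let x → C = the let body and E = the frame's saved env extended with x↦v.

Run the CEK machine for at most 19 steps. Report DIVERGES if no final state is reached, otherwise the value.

Answer: DIVERGES (no final state within 19 steps)

Derivation:
step 0: ⟨C=(let loop = 3 in ((λx. (x x)) (λx. (x x)))); E=∅; K=∅⟩
step 1: ⟨C=3; E=∅; K=[let loop]⟩
step 2: ⟨C=((λx. (x x)) (λx. (x x))); E={loop↦3}; K=∅⟩
step 3: ⟨C=(λx. (x x)); E={loop↦3}; K=[arg]⟩
step 4: ⟨C=(λx. (x x)); E={loop↦3}; K=[fun]⟩
step 5: ⟨C=(x x); E={x↦clo(λx. (x x), {loop↦3}), loop↦3}; K=∅⟩
step 6: ⟨C=x; E={x↦clo(λx. (x x), {loop↦3}), loop↦3}; K=[arg]⟩
step 7: ⟨C=x; E={x↦clo(λx. (x x), {loop↦3}), loop↦3}; K=[fun]⟩
… configuration repeats with period 3 (steps 5–7 recur indefinitely) …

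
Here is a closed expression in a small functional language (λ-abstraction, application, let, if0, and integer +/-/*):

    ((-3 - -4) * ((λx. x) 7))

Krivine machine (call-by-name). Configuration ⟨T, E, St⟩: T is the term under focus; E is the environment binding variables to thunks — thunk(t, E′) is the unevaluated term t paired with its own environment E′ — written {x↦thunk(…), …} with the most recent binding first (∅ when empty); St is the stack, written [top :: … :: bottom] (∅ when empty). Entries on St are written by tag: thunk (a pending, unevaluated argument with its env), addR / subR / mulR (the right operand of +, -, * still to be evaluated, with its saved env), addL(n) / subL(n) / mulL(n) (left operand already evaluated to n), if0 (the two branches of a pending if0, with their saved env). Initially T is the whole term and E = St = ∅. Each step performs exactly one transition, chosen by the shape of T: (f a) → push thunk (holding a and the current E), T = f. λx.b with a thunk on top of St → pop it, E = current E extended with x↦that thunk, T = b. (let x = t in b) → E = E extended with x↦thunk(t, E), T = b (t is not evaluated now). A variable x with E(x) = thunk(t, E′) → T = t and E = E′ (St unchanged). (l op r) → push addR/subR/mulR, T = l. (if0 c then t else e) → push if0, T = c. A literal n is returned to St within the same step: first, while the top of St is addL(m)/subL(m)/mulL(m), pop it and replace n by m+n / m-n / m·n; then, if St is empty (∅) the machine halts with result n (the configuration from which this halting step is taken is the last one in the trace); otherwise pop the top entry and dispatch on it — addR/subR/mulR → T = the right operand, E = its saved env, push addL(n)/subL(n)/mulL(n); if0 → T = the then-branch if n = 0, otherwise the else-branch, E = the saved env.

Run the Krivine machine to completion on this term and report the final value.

[0] [T=((-3 - -4) * ((λx. x) 7)) | E=∅ | St=∅]
[1] [T=(-3 - -4) | E=∅ | St=[mulR]]
[2] [T=-3 | E=∅ | St=[subR :: mulR]]
[3] [T=-4 | E=∅ | St=[subL(-3) :: mulR]]
[4] [T=((λx. x) 7) | E=∅ | St=[mulL(1)]]
[5] [T=(λx. x) | E=∅ | St=[thunk :: mulL(1)]]
[6] [T=x | E={x↦thunk(7, ∅)} | St=[mulL(1)]]
[7] [T=7 | E=∅ | St=[mulL(1)]]
→ final value 7

Answer: 7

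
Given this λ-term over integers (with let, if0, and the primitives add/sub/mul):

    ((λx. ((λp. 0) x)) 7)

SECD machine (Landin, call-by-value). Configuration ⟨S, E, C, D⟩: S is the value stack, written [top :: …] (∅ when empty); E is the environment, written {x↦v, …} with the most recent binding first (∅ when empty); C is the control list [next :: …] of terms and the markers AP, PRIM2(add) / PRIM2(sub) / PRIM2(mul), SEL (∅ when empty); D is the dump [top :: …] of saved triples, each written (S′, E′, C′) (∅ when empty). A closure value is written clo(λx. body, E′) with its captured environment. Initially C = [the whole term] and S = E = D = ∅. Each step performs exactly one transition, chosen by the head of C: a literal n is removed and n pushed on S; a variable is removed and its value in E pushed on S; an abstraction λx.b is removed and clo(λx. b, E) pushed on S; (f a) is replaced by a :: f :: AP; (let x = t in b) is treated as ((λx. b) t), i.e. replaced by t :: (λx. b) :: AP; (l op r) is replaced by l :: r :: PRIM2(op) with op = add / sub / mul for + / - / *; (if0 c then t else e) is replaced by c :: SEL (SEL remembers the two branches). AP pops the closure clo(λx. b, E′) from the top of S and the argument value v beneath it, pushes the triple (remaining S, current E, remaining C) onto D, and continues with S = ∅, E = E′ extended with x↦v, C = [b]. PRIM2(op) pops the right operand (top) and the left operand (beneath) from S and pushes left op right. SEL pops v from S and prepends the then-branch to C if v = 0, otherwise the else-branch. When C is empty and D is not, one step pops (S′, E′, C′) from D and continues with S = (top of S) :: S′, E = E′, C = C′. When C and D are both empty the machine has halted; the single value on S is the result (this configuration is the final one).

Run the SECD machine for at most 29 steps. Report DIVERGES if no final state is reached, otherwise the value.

[0] [S=∅ | E=∅ | C=[((λx. ((λp. 0) x)) 7)] | D=∅]
[1] [S=∅ | E=∅ | C=[7 :: (λx. ((λp. 0) x)) :: AP] | D=∅]
[2] [S=[7] | E=∅ | C=[(λx. ((λp. 0) x)) :: AP] | D=∅]
[3] [S=[clo(λx. ((λp. 0) x), ∅) :: 7] | E=∅ | C=[AP] | D=∅]
[4] [S=∅ | E={x↦7} | C=[((λp. 0) x)] | D=[(∅, ∅, ∅)]]
[5] [S=∅ | E={x↦7} | C=[x :: (λp. 0) :: AP] | D=[(∅, ∅, ∅)]]
[6] [S=[7] | E={x↦7} | C=[(λp. 0) :: AP] | D=[(∅, ∅, ∅)]]
[7] [S=[clo(λp. 0, {x↦7}) :: 7] | E={x↦7} | C=[AP] | D=[(∅, ∅, ∅)]]
[8] [S=∅ | E={p↦7, x↦7} | C=[0] | D=[(∅, {x↦7}, ∅) :: (∅, ∅, ∅)]]
[9] [S=[0] | E={p↦7, x↦7} | C=∅ | D=[(∅, {x↦7}, ∅) :: (∅, ∅, ∅)]]
[10] [S=[0] | E={x↦7} | C=∅ | D=[(∅, ∅, ∅)]]
[11] [S=[0] | E=∅ | C=∅ | D=∅]
→ final value 0

Answer: 0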